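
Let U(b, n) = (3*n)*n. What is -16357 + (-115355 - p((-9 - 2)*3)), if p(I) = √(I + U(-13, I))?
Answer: -131712 - 7*√66 ≈ -1.3177e+5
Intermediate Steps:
U(b, n) = 3*n²
p(I) = √(I + 3*I²)
-16357 + (-115355 - p((-9 - 2)*3)) = -16357 + (-115355 - √(((-9 - 2)*3)*(1 + 3*((-9 - 2)*3)))) = -16357 + (-115355 - √((-11*3)*(1 + 3*(-11*3)))) = -16357 + (-115355 - √(-33*(1 + 3*(-33)))) = -16357 + (-115355 - √(-33*(1 - 99))) = -16357 + (-115355 - √(-33*(-98))) = -16357 + (-115355 - √3234) = -16357 + (-115355 - 7*√66) = -131712 - 7*√66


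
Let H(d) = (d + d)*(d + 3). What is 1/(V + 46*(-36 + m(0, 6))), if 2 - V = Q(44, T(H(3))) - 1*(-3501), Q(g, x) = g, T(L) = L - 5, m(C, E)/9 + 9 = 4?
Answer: -1/7269 ≈ -0.00013757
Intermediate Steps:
m(C, E) = -45 (m(C, E) = -81 + 9*4 = -81 + 36 = -45)
H(d) = 2*d*(3 + d) (H(d) = (2*d)*(3 + d) = 2*d*(3 + d))
T(L) = -5 + L
V = -3543 (V = 2 - (44 - 1*(-3501)) = 2 - (44 + 3501) = 2 - 1*3545 = 2 - 3545 = -3543)
1/(V + 46*(-36 + m(0, 6))) = 1/(-3543 + 46*(-36 - 45)) = 1/(-3543 + 46*(-81)) = 1/(-3543 - 3726) = 1/(-7269) = -1/7269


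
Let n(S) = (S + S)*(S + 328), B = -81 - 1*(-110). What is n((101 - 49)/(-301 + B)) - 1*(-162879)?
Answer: 376286465/2312 ≈ 1.6275e+5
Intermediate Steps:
B = 29 (B = -81 + 110 = 29)
n(S) = 2*S*(328 + S) (n(S) = (2*S)*(328 + S) = 2*S*(328 + S))
n((101 - 49)/(-301 + B)) - 1*(-162879) = 2*((101 - 49)/(-301 + 29))*(328 + (101 - 49)/(-301 + 29)) - 1*(-162879) = 2*(52/(-272))*(328 + 52/(-272)) + 162879 = 2*(52*(-1/272))*(328 + 52*(-1/272)) + 162879 = 2*(-13/68)*(328 - 13/68) + 162879 = 2*(-13/68)*(22291/68) + 162879 = -289783/2312 + 162879 = 376286465/2312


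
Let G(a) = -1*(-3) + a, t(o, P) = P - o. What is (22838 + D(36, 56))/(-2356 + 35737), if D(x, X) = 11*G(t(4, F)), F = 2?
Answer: 22849/33381 ≈ 0.68449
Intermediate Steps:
G(a) = 3 + a
D(x, X) = 11 (D(x, X) = 11*(3 + (2 - 1*4)) = 11*(3 + (2 - 4)) = 11*(3 - 2) = 11*1 = 11)
(22838 + D(36, 56))/(-2356 + 35737) = (22838 + 11)/(-2356 + 35737) = 22849/33381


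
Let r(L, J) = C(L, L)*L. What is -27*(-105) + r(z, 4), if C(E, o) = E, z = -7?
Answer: 2884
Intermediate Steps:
r(L, J) = L² (r(L, J) = L*L = L²)
-27*(-105) + r(z, 4) = -27*(-105) + (-7)² = 2835 + 49 = 2884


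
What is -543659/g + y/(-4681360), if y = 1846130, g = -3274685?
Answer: -350043072281/1532997937160 ≈ -0.22834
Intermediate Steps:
-543659/g + y/(-4681360) = -543659/(-3274685) + 1846130/(-4681360) = -543659*(-1/3274685) + 1846130*(-1/4681360) = 543659/3274685 - 184613/468136 = -350043072281/1532997937160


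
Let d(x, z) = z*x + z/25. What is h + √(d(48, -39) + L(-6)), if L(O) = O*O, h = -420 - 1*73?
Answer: -493 + I*√45939/5 ≈ -493.0 + 42.867*I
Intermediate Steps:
h = -493 (h = -420 - 73 = -493)
L(O) = O²
d(x, z) = z/25 + x*z (d(x, z) = x*z + z*(1/25) = x*z + z/25 = z/25 + x*z)
h + √(d(48, -39) + L(-6)) = -493 + √(-39*(1/25 + 48) + (-6)²) = -493 + √(-39*1201/25 + 36) = -493 + √(-46839/25 + 36) = -493 + √(-45939/25) = -493 + I*√45939/5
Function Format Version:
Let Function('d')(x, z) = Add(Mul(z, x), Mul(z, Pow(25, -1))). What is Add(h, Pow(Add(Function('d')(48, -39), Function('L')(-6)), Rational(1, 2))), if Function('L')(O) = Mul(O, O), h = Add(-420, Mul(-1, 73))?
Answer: Add(-493, Mul(Rational(1, 5), I, Pow(45939, Rational(1, 2)))) ≈ Add(-493.00, Mul(42.867, I))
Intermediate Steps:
h = -493 (h = Add(-420, -73) = -493)
Function('L')(O) = Pow(O, 2)
Function('d')(x, z) = Add(Mul(Rational(1, 25), z), Mul(x, z)) (Function('d')(x, z) = Add(Mul(x, z), Mul(z, Rational(1, 25))) = Add(Mul(x, z), Mul(Rational(1, 25), z)) = Add(Mul(Rational(1, 25), z), Mul(x, z)))
Add(h, Pow(Add(Function('d')(48, -39), Function('L')(-6)), Rational(1, 2))) = Add(-493, Pow(Add(Mul(-39, Add(Rational(1, 25), 48)), Pow(-6, 2)), Rational(1, 2))) = Add(-493, Pow(Add(Mul(-39, Rational(1201, 25)), 36), Rational(1, 2))) = Add(-493, Pow(Add(Rational(-46839, 25), 36), Rational(1, 2))) = Add(-493, Pow(Rational(-45939, 25), Rational(1, 2))) = Add(-493, Mul(Rational(1, 5), I, Pow(45939, Rational(1, 2))))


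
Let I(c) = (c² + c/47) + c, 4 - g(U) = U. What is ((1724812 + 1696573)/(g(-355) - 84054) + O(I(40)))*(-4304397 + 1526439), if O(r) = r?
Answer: -3496756468730238/786733 ≈ -4.4447e+9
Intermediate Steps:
g(U) = 4 - U
I(c) = c² + 48*c/47 (I(c) = (c² + c/47) + c = c² + 48*c/47)
((1724812 + 1696573)/(g(-355) - 84054) + O(I(40)))*(-4304397 + 1526439) = ((1724812 + 1696573)/((4 - 1*(-355)) - 84054) + (1/47)*40*(48 + 47*40))*(-4304397 + 1526439) = (3421385/((4 + 355) - 84054) + (1/47)*40*(48 + 1880))*(-2777958) = (3421385/(359 - 84054) + (1/47)*40*1928)*(-2777958) = (3421385/(-83695) + 77120/47)*(-2777958) = (3421385*(-1/83695) + 77120/47)*(-2777958) = (-684277/16739 + 77120/47)*(-2777958) = (1258750661/786733)*(-2777958) = -3496756468730238/786733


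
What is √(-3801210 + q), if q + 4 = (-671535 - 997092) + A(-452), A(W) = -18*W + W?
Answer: I*√5462157 ≈ 2337.1*I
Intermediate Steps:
A(W) = -17*W
q = -1660947 (q = -4 + ((-671535 - 997092) - 17*(-452)) = -4 + (-1668627 + 7684) = -4 - 1660943 = -1660947)
√(-3801210 + q) = √(-3801210 - 1660947) = √(-5462157) = I*√5462157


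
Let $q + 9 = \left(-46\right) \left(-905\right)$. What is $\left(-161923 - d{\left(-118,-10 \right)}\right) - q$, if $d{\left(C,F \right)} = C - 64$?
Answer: $-203362$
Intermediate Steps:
$d{\left(C,F \right)} = -64 + C$ ($d{\left(C,F \right)} = C - 64 = -64 + C$)
$q = 41621$ ($q = -9 - -41630 = -9 + 41630 = 41621$)
$\left(-161923 - d{\left(-118,-10 \right)}\right) - q = \left(-161923 - \left(-64 - 118\right)\right) - 41621 = \left(-161923 - -182\right) - 41621 = \left(-161923 + 182\right) - 41621 = -161741 - 41621 = -203362$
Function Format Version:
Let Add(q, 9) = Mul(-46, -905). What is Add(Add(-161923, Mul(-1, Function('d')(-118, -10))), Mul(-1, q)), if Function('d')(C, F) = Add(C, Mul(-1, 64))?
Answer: -203362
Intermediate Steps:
Function('d')(C, F) = Add(-64, C) (Function('d')(C, F) = Add(C, -64) = Add(-64, C))
q = 41621 (q = Add(-9, Mul(-46, -905)) = Add(-9, 41630) = 41621)
Add(Add(-161923, Mul(-1, Function('d')(-118, -10))), Mul(-1, q)) = Add(Add(-161923, Mul(-1, Add(-64, -118))), Mul(-1, 41621)) = Add(Add(-161923, Mul(-1, -182)), -41621) = Add(Add(-161923, 182), -41621) = Add(-161741, -41621) = -203362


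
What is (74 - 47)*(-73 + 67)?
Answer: -162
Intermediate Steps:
(74 - 47)*(-73 + 67) = 27*(-6) = -162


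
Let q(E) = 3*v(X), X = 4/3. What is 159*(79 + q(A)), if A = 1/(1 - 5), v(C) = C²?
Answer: 13409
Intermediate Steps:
X = 4/3 (X = 4*(⅓) = 4/3 ≈ 1.3333)
A = -¼ (A = 1/(-4) = -¼ ≈ -0.25000)
q(E) = 16/3 (q(E) = 3*(4/3)² = 3*(16/9) = 16/3)
159*(79 + q(A)) = 159*(79 + 16/3) = 159*(253/3) = 13409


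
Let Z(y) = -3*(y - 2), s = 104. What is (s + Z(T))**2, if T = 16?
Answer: 3844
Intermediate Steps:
Z(y) = 6 - 3*y (Z(y) = -3*(-2 + y) = 6 - 3*y)
(s + Z(T))**2 = (104 + (6 - 3*16))**2 = (104 + (6 - 48))**2 = (104 - 42)**2 = 62**2 = 3844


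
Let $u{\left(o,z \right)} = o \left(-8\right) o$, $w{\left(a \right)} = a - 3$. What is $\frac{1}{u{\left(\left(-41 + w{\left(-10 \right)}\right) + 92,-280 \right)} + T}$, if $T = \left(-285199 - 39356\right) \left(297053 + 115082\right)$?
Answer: $- \frac{1}{133760486477} \approx -7.476 \cdot 10^{-12}$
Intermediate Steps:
$w{\left(a \right)} = -3 + a$
$T = -133760474925$ ($T = \left(-324555\right) 412135 = -133760474925$)
$u{\left(o,z \right)} = - 8 o^{2}$ ($u{\left(o,z \right)} = - 8 o o = - 8 o^{2}$)
$\frac{1}{u{\left(\left(-41 + w{\left(-10 \right)}\right) + 92,-280 \right)} + T} = \frac{1}{- 8 \left(\left(-41 - 13\right) + 92\right)^{2} - 133760474925} = \frac{1}{- 8 \left(-54 + 92\right)^{2} - 133760474925} = \frac{1}{- 8 \cdot 38^{2} - 133760474925} = \frac{1}{\left(-8\right) 1444 - 133760474925} = \frac{1}{-11552 - 133760474925} = \frac{1}{-133760486477} = - \frac{1}{133760486477}$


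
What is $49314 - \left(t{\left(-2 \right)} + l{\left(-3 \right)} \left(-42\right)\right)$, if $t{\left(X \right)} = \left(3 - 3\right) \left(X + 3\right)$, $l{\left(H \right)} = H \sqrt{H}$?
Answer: $49314 - 126 i \sqrt{3} \approx 49314.0 - 218.24 i$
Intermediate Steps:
$l{\left(H \right)} = H^{\frac{3}{2}}$
$t{\left(X \right)} = 0$ ($t{\left(X \right)} = 0 \left(3 + X\right) = 0$)
$49314 - \left(t{\left(-2 \right)} + l{\left(-3 \right)} \left(-42\right)\right) = 49314 - \left(0 + \left(-3\right)^{\frac{3}{2}} \left(-42\right)\right) = 49314 - \left(0 + - 3 i \sqrt{3} \left(-42\right)\right) = 49314 - \left(0 + 126 i \sqrt{3}\right) = 49314 - 126 i \sqrt{3}$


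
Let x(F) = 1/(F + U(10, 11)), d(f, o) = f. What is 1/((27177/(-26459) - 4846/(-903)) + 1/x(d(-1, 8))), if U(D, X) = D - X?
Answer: 23892477/55894529 ≈ 0.42746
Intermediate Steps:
x(F) = 1/(-1 + F) (x(F) = 1/(F + (10 - 1*11)) = 1/(F + (10 - 11)) = 1/(F - 1) = 1/(-1 + F))
1/((27177/(-26459) - 4846/(-903)) + 1/x(d(-1, 8))) = 1/((27177/(-26459) - 4846/(-903)) + 1/(1/(-1 - 1))) = 1/((27177*(-1/26459) - 4846*(-1/903)) + 1/(1/(-2))) = 1/((-27177/26459 + 4846/903) + 1/(-½)) = 1/(103679483/23892477 - 2) = 1/(55894529/23892477) = 23892477/55894529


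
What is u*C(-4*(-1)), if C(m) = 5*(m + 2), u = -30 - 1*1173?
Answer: -36090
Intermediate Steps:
u = -1203 (u = -30 - 1173 = -1203)
C(m) = 10 + 5*m (C(m) = 5*(2 + m) = 10 + 5*m)
u*C(-4*(-1)) = -1203*(10 + 5*(-4*(-1))) = -1203*(10 + 5*4) = -1203*(10 + 20) = -1203*30 = -36090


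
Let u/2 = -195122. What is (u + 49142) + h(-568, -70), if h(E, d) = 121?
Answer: -340981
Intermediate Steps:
u = -390244 (u = 2*(-195122) = -390244)
(u + 49142) + h(-568, -70) = (-390244 + 49142) + 121 = -341102 + 121 = -340981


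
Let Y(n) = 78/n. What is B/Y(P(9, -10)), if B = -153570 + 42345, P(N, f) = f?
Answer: 185375/13 ≈ 14260.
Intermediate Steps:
B = -111225
B/Y(P(9, -10)) = -111225/(78/(-10)) = -111225/(78*(-⅒)) = -111225/(-39/5) = -111225*(-5/39) = 185375/13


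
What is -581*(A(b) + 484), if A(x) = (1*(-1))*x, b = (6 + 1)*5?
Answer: -260869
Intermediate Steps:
b = 35 (b = 7*5 = 35)
A(x) = -x
-581*(A(b) + 484) = -581*(-1*35 + 484) = -581*(-35 + 484) = -581*449 = -260869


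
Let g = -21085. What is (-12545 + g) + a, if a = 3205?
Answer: -30425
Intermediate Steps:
(-12545 + g) + a = (-12545 - 21085) + 3205 = -33630 + 3205 = -30425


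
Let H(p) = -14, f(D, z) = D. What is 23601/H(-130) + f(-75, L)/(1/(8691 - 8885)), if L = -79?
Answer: 180099/14 ≈ 12864.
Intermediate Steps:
23601/H(-130) + f(-75, L)/(1/(8691 - 8885)) = 23601/(-14) - 75/(1/(8691 - 8885)) = 23601*(-1/14) - 75/(1/(-194)) = -23601/14 - 75/(-1/194) = -23601/14 - 75*(-194) = -23601/14 + 14550 = 180099/14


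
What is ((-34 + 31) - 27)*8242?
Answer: -247260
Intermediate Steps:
((-34 + 31) - 27)*8242 = (-3 - 27)*8242 = -30*8242 = -247260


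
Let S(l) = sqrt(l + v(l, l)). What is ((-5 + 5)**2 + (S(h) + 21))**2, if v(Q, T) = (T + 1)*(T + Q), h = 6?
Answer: 531 + 126*sqrt(10) ≈ 929.45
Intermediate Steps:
v(Q, T) = (1 + T)*(Q + T)
S(l) = sqrt(2*l**2 + 3*l) (S(l) = sqrt(l + (l + l + l**2 + l*l)) = sqrt(l + (l + l + l**2 + l**2)) = sqrt(l + (2*l + 2*l**2)) = sqrt(2*l**2 + 3*l))
((-5 + 5)**2 + (S(h) + 21))**2 = ((-5 + 5)**2 + (sqrt(6*(3 + 2*6)) + 21))**2 = (0**2 + (sqrt(6*(3 + 12)) + 21))**2 = (0 + (sqrt(6*15) + 21))**2 = (0 + (sqrt(90) + 21))**2 = (0 + (3*sqrt(10) + 21))**2 = (0 + (21 + 3*sqrt(10)))**2 = (21 + 3*sqrt(10))**2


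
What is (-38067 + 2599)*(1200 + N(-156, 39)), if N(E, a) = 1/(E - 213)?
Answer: -15705194932/369 ≈ -4.2561e+7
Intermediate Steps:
N(E, a) = 1/(-213 + E)
(-38067 + 2599)*(1200 + N(-156, 39)) = (-38067 + 2599)*(1200 + 1/(-213 - 156)) = -35468*(1200 + 1/(-369)) = -35468*(1200 - 1/369) = -35468*442799/369 = -15705194932/369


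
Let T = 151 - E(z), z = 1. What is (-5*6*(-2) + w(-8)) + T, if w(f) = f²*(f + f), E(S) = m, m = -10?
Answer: -803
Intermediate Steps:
E(S) = -10
w(f) = 2*f³ (w(f) = f²*(2*f) = 2*f³)
T = 161 (T = 151 - 1*(-10) = 151 + 10 = 161)
(-5*6*(-2) + w(-8)) + T = (-5*6*(-2) + 2*(-8)³) + 161 = (-30*(-2) + 2*(-512)) + 161 = (60 - 1024) + 161 = -964 + 161 = -803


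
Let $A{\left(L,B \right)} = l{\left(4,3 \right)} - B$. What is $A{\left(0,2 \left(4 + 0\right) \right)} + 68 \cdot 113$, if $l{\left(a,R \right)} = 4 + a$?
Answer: $7684$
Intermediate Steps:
$A{\left(L,B \right)} = 8 - B$ ($A{\left(L,B \right)} = \left(4 + 4\right) - B = 8 - B$)
$A{\left(0,2 \left(4 + 0\right) \right)} + 68 \cdot 113 = \left(8 - 2 \left(4 + 0\right)\right) + 68 \cdot 113 = \left(8 - 2 \cdot 4\right) + 7684 = \left(8 - 8\right) + 7684 = 0 + 7684 = 7684$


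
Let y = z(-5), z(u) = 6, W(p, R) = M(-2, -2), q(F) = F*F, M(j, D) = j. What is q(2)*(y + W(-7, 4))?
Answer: 16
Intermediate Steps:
q(F) = F**2
W(p, R) = -2
y = 6
q(2)*(y + W(-7, 4)) = 2**2*(6 - 2) = 4*4 = 16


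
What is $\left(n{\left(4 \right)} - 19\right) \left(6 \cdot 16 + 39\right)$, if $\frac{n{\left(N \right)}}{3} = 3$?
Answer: $-1350$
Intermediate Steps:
$n{\left(N \right)} = 9$ ($n{\left(N \right)} = 3 \cdot 3 = 9$)
$\left(n{\left(4 \right)} - 19\right) \left(6 \cdot 16 + 39\right) = \left(9 - 19\right) \left(6 \cdot 16 + 39\right) = - 10 \left(96 + 39\right) = \left(-10\right) 135 = -1350$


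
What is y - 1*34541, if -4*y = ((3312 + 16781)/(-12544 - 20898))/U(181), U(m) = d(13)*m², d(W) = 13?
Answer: -1967830296455691/56970854824 ≈ -34541.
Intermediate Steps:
U(m) = 13*m²
y = 20093/56970854824 (y = -(3312 + 16781)/(-12544 - 20898)/(4*(13*181²)) = -20093/(-33442)/(4*(13*32761)) = -20093*(-1/33442)/(4*425893) = -(-20093)/(133768*425893) = -¼*(-20093/14242713706) = 20093/56970854824 ≈ 3.5269e-7)
y - 1*34541 = 20093/56970854824 - 1*34541 = 20093/56970854824 - 34541 = -1967830296455691/56970854824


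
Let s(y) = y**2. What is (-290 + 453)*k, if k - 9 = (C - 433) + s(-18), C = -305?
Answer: -66015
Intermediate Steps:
k = -405 (k = 9 + ((-305 - 433) + (-18)**2) = 9 + (-738 + 324) = 9 - 414 = -405)
(-290 + 453)*k = (-290 + 453)*(-405) = 163*(-405) = -66015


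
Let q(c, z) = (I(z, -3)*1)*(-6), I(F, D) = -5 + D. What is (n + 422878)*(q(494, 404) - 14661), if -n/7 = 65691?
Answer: 540081867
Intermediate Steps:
n = -459837 (n = -7*65691 = -459837)
q(c, z) = 48 (q(c, z) = ((-5 - 3)*1)*(-6) = -8*1*(-6) = -8*(-6) = 48)
(n + 422878)*(q(494, 404) - 14661) = (-459837 + 422878)*(48 - 14661) = -36959*(-14613) = 540081867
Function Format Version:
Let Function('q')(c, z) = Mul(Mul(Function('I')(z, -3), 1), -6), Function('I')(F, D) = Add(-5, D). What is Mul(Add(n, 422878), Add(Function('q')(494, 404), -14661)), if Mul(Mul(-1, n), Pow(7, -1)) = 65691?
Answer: 540081867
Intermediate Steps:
n = -459837 (n = Mul(-7, 65691) = -459837)
Function('q')(c, z) = 48 (Function('q')(c, z) = Mul(Mul(Add(-5, -3), 1), -6) = Mul(Mul(-8, 1), -6) = Mul(-8, -6) = 48)
Mul(Add(n, 422878), Add(Function('q')(494, 404), -14661)) = Mul(Add(-459837, 422878), Add(48, -14661)) = Mul(-36959, -14613) = 540081867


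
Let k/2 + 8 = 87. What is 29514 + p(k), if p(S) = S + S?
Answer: 29830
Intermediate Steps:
k = 158 (k = -16 + 2*87 = -16 + 174 = 158)
p(S) = 2*S
29514 + p(k) = 29514 + 2*158 = 29514 + 316 = 29830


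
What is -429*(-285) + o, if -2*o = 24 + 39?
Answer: 244467/2 ≈ 1.2223e+5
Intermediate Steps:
o = -63/2 (o = -(24 + 39)/2 = -1/2*63 = -63/2 ≈ -31.500)
-429*(-285) + o = -429*(-285) - 63/2 = 122265 - 63/2 = 244467/2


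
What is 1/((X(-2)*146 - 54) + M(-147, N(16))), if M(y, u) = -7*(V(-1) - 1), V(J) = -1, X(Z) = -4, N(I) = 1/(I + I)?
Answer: -1/624 ≈ -0.0016026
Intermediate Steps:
N(I) = 1/(2*I)
M(y, u) = 14 (M(y, u) = -7*(-1 - 1) = -7*(-2) = 14)
1/((X(-2)*146 - 54) + M(-147, N(16))) = 1/((-4*146 - 54) + 14) = 1/((-584 - 54) + 14) = 1/(-638 + 14) = 1/(-624) = -1/624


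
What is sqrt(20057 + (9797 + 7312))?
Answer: sqrt(37166) ≈ 192.78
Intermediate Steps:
sqrt(20057 + (9797 + 7312)) = sqrt(20057 + 17109) = sqrt(37166)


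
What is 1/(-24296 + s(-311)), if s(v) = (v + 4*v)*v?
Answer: 1/459309 ≈ 2.1772e-6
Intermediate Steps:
s(v) = 5*v² (s(v) = (5*v)*v = 5*v²)
1/(-24296 + s(-311)) = 1/(-24296 + 5*(-311)²) = 1/(-24296 + 5*96721) = 1/(-24296 + 483605) = 1/459309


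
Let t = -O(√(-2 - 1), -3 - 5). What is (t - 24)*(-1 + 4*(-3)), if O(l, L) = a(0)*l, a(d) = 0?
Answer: 312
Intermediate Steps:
O(l, L) = 0 (O(l, L) = 0*l = 0)
t = 0 (t = -1*0 = 0)
(t - 24)*(-1 + 4*(-3)) = (0 - 24)*(-1 + 4*(-3)) = -24*(-1 - 12) = -24*(-13) = 312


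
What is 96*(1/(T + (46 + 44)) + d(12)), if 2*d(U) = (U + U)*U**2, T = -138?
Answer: 165886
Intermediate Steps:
d(U) = U**3 (d(U) = ((U + U)*U**2)/2 = ((2*U)*U**2)/2 = (2*U**3)/2 = U**3)
96*(1/(T + (46 + 44)) + d(12)) = 96*(1/(-138 + (46 + 44)) + 12**3) = 96*(1/(-138 + 90) + 1728) = 96*(1/(-48) + 1728) = 96*(-1/48 + 1728) = 96*(82943/48) = 165886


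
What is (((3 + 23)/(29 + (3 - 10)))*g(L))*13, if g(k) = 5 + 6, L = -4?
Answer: 169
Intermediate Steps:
g(k) = 11
(((3 + 23)/(29 + (3 - 10)))*g(L))*13 = (((3 + 23)/(29 + (3 - 10)))*11)*13 = ((26/(29 - 7))*11)*13 = ((26/22)*11)*13 = ((26*(1/22))*11)*13 = ((13/11)*11)*13 = 13*13 = 169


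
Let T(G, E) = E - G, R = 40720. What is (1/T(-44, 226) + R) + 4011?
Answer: 12077371/270 ≈ 44731.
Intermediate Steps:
(1/T(-44, 226) + R) + 4011 = (1/(226 - 1*(-44)) + 40720) + 4011 = (1/(226 + 44) + 40720) + 4011 = (1/270 + 40720) + 4011 = 10994401/270 + 4011 = 12077371/270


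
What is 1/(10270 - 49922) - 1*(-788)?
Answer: 31245775/39652 ≈ 788.00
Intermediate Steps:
1/(10270 - 49922) - 1*(-788) = 1/(-39652) + 788 = -1/39652 + 788 = 31245775/39652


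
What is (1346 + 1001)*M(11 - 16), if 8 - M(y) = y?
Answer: 30511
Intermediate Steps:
M(y) = 8 - y
(1346 + 1001)*M(11 - 16) = (1346 + 1001)*(8 - (11 - 16)) = 2347*(8 - 1*(-5)) = 2347*(8 + 5) = 2347*13 = 30511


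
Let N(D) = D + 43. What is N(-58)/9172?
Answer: -15/9172 ≈ -0.0016354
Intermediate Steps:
N(D) = 43 + D
N(-58)/9172 = (43 - 58)/9172 = -15*1/9172 = -15/9172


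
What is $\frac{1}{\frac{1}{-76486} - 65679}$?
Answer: $- \frac{76486}{5023523995} \approx -1.5226 \cdot 10^{-5}$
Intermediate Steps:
$\frac{1}{\frac{1}{-76486} - 65679} = \frac{1}{- \frac{1}{76486} - 65679} = \frac{1}{- \frac{5023523995}{76486}} = - \frac{76486}{5023523995}$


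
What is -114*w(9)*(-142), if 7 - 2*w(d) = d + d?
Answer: -89034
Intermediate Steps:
w(d) = 7/2 - d (w(d) = 7/2 - (d + d)/2 = 7/2 - d)
-114*w(9)*(-142) = -114*(7/2 - 1*9)*(-142) = -114*(7/2 - 9)*(-142) = -114*(-11/2)*(-142) = 627*(-142) = -89034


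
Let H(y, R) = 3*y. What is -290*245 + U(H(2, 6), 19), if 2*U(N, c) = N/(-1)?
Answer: -71053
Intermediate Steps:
U(N, c) = -N/2 (U(N, c) = (N/(-1))/2 = (N*(-1))/2 = (-N)/2 = -N/2)
-290*245 + U(H(2, 6), 19) = -290*245 - 3*2/2 = -71050 - ½*6 = -71050 - 3 = -71053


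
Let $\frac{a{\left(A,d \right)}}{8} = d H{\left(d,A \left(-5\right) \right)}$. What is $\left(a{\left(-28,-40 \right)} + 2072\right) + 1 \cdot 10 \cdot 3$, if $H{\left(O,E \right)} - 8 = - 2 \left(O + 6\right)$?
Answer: $-22218$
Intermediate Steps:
$H{\left(O,E \right)} = -4 - 2 O$ ($H{\left(O,E \right)} = 8 - 2 \left(O + 6\right) = 8 - 2 \left(6 + O\right) = 8 - \left(12 + 2 O\right) = -4 - 2 O$)
$a{\left(A,d \right)} = 8 d \left(-4 - 2 d\right)$
$\left(a{\left(-28,-40 \right)} + 2072\right) + 1 \cdot 10 \cdot 3 = \left(\left(-16\right) \left(-40\right) \left(2 - 40\right) + 2072\right) + 1 \cdot 10 \cdot 3 = \left(\left(-16\right) \left(-40\right) \left(-38\right) + 2072\right) + 10 \cdot 3 = \left(-24320 + 2072\right) + 30 = -22248 + 30 = -22218$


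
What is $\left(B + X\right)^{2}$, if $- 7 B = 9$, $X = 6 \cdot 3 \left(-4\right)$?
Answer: $\frac{263169}{49} \approx 5370.8$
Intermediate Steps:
$X = -72$ ($X = 18 \left(-4\right) = -72$)
$B = - \frac{9}{7}$ ($B = \left(- \frac{1}{7}\right) 9 = - \frac{9}{7} \approx -1.2857$)
$\left(B + X\right)^{2} = \left(- \frac{9}{7} - 72\right)^{2} = \left(- \frac{513}{7}\right)^{2} = \frac{263169}{49}$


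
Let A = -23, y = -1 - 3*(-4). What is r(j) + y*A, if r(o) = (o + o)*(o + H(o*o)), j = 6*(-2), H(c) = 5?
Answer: -85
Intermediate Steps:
j = -12
r(o) = 2*o*(5 + o) (r(o) = (o + o)*(o + 5) = (2*o)*(5 + o) = 2*o*(5 + o))
y = 11 (y = -1 + 12 = 11)
r(j) + y*A = 2*(-12)*(5 - 12) + 11*(-23) = 2*(-12)*(-7) - 253 = 168 - 253 = -85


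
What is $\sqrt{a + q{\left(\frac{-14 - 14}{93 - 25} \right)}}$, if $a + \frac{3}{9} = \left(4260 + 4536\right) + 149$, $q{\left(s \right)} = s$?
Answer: $\frac{\sqrt{23264007}}{51} \approx 94.574$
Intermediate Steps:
$a = \frac{26834}{3}$ ($a = - \frac{1}{3} + \left(\left(4260 + 4536\right) + 149\right) = - \frac{1}{3} + \left(8796 + 149\right) = - \frac{1}{3} + 8945 = \frac{26834}{3} \approx 8944.7$)
$\sqrt{a + q{\left(\frac{-14 - 14}{93 - 25} \right)}} = \sqrt{\frac{26834}{3} + \frac{-14 - 14}{93 - 25}} = \sqrt{\frac{26834}{3} - \frac{28}{68}} = \sqrt{\frac{26834}{3} - \frac{7}{17}} = \sqrt{\frac{456157}{51}} = \frac{\sqrt{23264007}}{51}$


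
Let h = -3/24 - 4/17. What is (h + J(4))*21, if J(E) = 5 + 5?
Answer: 27531/136 ≈ 202.43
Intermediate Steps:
J(E) = 10
h = -49/136 (h = -3*1/24 - 4*1/17 = -⅛ - 4/17 = -49/136 ≈ -0.36029)
(h + J(4))*21 = (-49/136 + 10)*21 = (1311/136)*21 = 27531/136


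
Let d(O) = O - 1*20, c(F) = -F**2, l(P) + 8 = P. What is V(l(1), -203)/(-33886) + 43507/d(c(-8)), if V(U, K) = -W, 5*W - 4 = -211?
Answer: -3685704199/7116060 ≈ -517.94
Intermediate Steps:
W = -207/5 (W = 4/5 + (1/5)*(-211) = 4/5 - 211/5 = -207/5 ≈ -41.400)
l(P) = -8 + P
d(O) = -20 + O (d(O) = O - 20 = -20 + O)
V(U, K) = 207/5 (V(U, K) = -1*(-207/5) = 207/5)
V(l(1), -203)/(-33886) + 43507/d(c(-8)) = (207/5)/(-33886) + 43507/(-20 - 1*(-8)**2) = (207/5)*(-1/33886) + 43507/(-20 - 1*64) = -207/169430 + 43507/(-20 - 64) = -207/169430 + 43507/(-84) = -207/169430 + 43507*(-1/84) = -207/169430 - 43507/84 = -3685704199/7116060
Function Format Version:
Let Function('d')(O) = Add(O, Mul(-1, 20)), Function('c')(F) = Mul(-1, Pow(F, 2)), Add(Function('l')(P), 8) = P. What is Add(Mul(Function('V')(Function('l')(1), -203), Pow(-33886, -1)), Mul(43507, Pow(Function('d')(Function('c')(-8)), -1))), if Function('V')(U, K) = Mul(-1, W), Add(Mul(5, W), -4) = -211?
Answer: Rational(-3685704199, 7116060) ≈ -517.94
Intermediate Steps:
W = Rational(-207, 5) (W = Add(Rational(4, 5), Mul(Rational(1, 5), -211)) = Add(Rational(4, 5), Rational(-211, 5)) = Rational(-207, 5) ≈ -41.400)
Function('l')(P) = Add(-8, P)
Function('d')(O) = Add(-20, O) (Function('d')(O) = Add(O, -20) = Add(-20, O))
Function('V')(U, K) = Rational(207, 5) (Function('V')(U, K) = Mul(-1, Rational(-207, 5)) = Rational(207, 5))
Add(Mul(Function('V')(Function('l')(1), -203), Pow(-33886, -1)), Mul(43507, Pow(Function('d')(Function('c')(-8)), -1))) = Add(Mul(Rational(207, 5), Pow(-33886, -1)), Mul(43507, Pow(Add(-20, Mul(-1, Pow(-8, 2))), -1))) = Add(Mul(Rational(207, 5), Rational(-1, 33886)), Mul(43507, Pow(Add(-20, Mul(-1, 64)), -1))) = Add(Rational(-207, 169430), Mul(43507, Pow(Add(-20, -64), -1))) = Add(Rational(-207, 169430), Mul(43507, Pow(-84, -1))) = Add(Rational(-207, 169430), Mul(43507, Rational(-1, 84))) = Add(Rational(-207, 169430), Rational(-43507, 84)) = Rational(-3685704199, 7116060)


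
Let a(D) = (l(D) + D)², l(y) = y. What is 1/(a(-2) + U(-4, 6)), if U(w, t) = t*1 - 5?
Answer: 1/17 ≈ 0.058824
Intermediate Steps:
U(w, t) = -5 + t (U(w, t) = t - 5 = -5 + t)
a(D) = 4*D² (a(D) = (D + D)² = (2*D)² = 4*D²)
1/(a(-2) + U(-4, 6)) = 1/(4*(-2)² + (-5 + 6)) = 1/(4*4 + 1) = 1/(16 + 1) = 1/17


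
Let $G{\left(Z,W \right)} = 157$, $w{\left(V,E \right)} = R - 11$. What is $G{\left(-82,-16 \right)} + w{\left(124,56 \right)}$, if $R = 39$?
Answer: $185$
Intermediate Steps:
$w{\left(V,E \right)} = 28$ ($w{\left(V,E \right)} = 39 - 11 = 28$)
$G{\left(-82,-16 \right)} + w{\left(124,56 \right)} = 157 + 28 = 185$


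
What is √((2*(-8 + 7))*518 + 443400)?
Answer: 2*√110591 ≈ 665.10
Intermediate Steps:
√((2*(-8 + 7))*518 + 443400) = √((2*(-1))*518 + 443400) = √(-2*518 + 443400) = √(-1036 + 443400) = √442364 = 2*√110591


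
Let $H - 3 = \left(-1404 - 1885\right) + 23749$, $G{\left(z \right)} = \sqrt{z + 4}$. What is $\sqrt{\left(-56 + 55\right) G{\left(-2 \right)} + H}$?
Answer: $\sqrt{20463 - \sqrt{2}} \approx 143.04$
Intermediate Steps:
$G{\left(z \right)} = \sqrt{4 + z}$
$H = 20463$ ($H = 3 + \left(\left(-1404 - 1885\right) + 23749\right) = 3 + \left(-3289 + 23749\right) = 3 + 20460 = 20463$)
$\sqrt{\left(-56 + 55\right) G{\left(-2 \right)} + H} = \sqrt{\left(-56 + 55\right) \sqrt{4 - 2} + 20463} = \sqrt{- \sqrt{2} + 20463} = \sqrt{20463 - \sqrt{2}}$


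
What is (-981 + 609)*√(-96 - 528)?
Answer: -1488*I*√39 ≈ -9292.6*I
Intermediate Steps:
(-981 + 609)*√(-96 - 528) = -1488*I*√39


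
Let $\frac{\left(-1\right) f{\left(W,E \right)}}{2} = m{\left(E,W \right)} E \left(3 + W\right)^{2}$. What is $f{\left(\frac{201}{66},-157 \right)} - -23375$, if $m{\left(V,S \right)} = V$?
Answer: $- \frac{430359411}{242} \approx -1.7783 \cdot 10^{6}$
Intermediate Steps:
$f{\left(W,E \right)} = - 2 E^{2} \left(3 + W\right)^{2}$ ($f{\left(W,E \right)} = - 2 E E \left(3 + W\right)^{2} = - 2 E^{2} \left(3 + W\right)^{2}$)
$f{\left(\frac{201}{66},-157 \right)} - -23375 = - 2 \left(-157\right)^{2} \left(3 + \frac{201}{66}\right)^{2} - -23375 = \left(-2\right) 24649 \left(3 + 201 \cdot \frac{1}{66}\right)^{2} + 23375 = \left(-2\right) 24649 \left(3 + \frac{67}{22}\right)^{2} + 23375 = \left(-2\right) 24649 \left(\frac{133}{22}\right)^{2} + 23375 = \left(-2\right) 24649 \cdot \frac{17689}{484} + 23375 = - \frac{436016161}{242} + 23375 = - \frac{430359411}{242}$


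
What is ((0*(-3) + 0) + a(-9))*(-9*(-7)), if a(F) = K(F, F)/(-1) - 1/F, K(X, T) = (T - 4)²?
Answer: -10640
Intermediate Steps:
K(X, T) = (-4 + T)²
a(F) = -1/F - (-4 + F)² (a(F) = (-4 + F)²/(-1) - 1/F = (-4 + F)²*(-1) - 1/F = -(-4 + F)² - 1/F = -1/F - (-4 + F)²)
((0*(-3) + 0) + a(-9))*(-9*(-7)) = ((0*(-3) + 0) + (-1/(-9) - (-4 - 9)²))*(-9*(-7)) = ((0 + 0) + (-1*(-⅑) - 1*(-13)²))*63 = (0 + (⅑ - 1*169))*63 = (0 + (⅑ - 169))*63 = (0 - 1520/9)*63 = -1520/9*63 = -10640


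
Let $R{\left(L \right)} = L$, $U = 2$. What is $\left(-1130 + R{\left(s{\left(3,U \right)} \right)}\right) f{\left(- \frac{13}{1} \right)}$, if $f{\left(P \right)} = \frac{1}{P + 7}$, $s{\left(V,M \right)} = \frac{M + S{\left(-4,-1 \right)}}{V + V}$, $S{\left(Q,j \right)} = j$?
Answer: $\frac{6779}{36} \approx 188.31$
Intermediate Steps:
$s{\left(V,M \right)} = \frac{-1 + M}{2 V}$ ($s{\left(V,M \right)} = \frac{M - 1}{V + V} = \frac{-1 + M}{2 V}$)
$f{\left(P \right)} = \frac{1}{7 + P}$
$\left(-1130 + R{\left(s{\left(3,U \right)} \right)}\right) f{\left(- \frac{13}{1} \right)} = \frac{-1130 + \frac{-1 + 2}{2 \cdot 3}}{7 - \frac{13}{1}} = \frac{-1130 + \frac{1}{2} \cdot \frac{1}{3} \cdot 1}{7 - 13} = \frac{-1130 + \frac{1}{6}}{7 - 13} = - \frac{6779}{6 \left(-6\right)} = \left(- \frac{6779}{6}\right) \left(- \frac{1}{6}\right) = \frac{6779}{36}$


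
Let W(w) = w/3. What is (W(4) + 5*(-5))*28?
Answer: -1988/3 ≈ -662.67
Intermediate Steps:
W(w) = w/3 (W(w) = w*(⅓) = w/3)
(W(4) + 5*(-5))*28 = ((⅓)*4 + 5*(-5))*28 = (4/3 - 25)*28 = -71/3*28 = -1988/3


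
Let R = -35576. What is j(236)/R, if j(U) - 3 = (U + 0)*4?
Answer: -947/35576 ≈ -0.026619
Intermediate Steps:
j(U) = 3 + 4*U (j(U) = 3 + (U + 0)*4 = 3 + U*4 = 3 + 4*U)
j(236)/R = (3 + 4*236)/(-35576) = (3 + 944)*(-1/35576) = 947*(-1/35576) = -947/35576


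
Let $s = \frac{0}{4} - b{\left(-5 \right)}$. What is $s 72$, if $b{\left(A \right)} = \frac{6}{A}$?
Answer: $\frac{432}{5} \approx 86.4$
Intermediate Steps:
$s = \frac{6}{5}$ ($s = \frac{0}{4} - \frac{6}{-5} = 0 \cdot \frac{1}{4} - 6 \left(- \frac{1}{5}\right) = 0 - - \frac{6}{5} = 0 + \frac{6}{5} = \frac{6}{5} \approx 1.2$)
$s 72 = \frac{6}{5} \cdot 72 = \frac{432}{5}$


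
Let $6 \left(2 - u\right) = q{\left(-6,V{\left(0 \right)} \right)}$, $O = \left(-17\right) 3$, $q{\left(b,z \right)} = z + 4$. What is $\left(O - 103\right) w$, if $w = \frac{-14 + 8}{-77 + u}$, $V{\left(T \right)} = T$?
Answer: $- \frac{2772}{227} \approx -12.211$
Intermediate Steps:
$q{\left(b,z \right)} = 4 + z$
$O = -51$
$u = \frac{4}{3}$ ($u = 2 - \frac{4 + 0}{6} = 2 - \frac{2}{3} = \frac{4}{3} \approx 1.3333$)
$w = \frac{18}{227}$ ($w = \frac{-14 + 8}{-77 + \frac{4}{3}} = - \frac{6}{- \frac{227}{3}} = \left(-6\right) \left(- \frac{3}{227}\right) = \frac{18}{227} \approx 0.079295$)
$\left(O - 103\right) w = \left(-51 - 103\right) \frac{18}{227} = \left(-154\right) \frac{18}{227} = - \frac{2772}{227}$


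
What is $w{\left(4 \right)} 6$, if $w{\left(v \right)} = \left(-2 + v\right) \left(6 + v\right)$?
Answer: $120$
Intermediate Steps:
$w{\left(4 \right)} 6 = \left(-12 + 4^{2} + 4 \cdot 4\right) 6 = \left(-12 + 16 + 16\right) 6 = 20 \cdot 6 = 120$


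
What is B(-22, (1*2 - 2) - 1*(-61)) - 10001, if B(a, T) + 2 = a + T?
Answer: -9964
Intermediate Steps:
B(a, T) = -2 + T + a (B(a, T) = -2 + (a + T) = -2 + (T + a) = -2 + T + a)
B(-22, (1*2 - 2) - 1*(-61)) - 10001 = (-2 + ((1*2 - 2) - 1*(-61)) - 22) - 10001 = (-2 + ((2 - 2) + 61) - 22) - 10001 = (-2 + (0 + 61) - 22) - 10001 = (-2 + 61 - 22) - 10001 = 37 - 10001 = -9964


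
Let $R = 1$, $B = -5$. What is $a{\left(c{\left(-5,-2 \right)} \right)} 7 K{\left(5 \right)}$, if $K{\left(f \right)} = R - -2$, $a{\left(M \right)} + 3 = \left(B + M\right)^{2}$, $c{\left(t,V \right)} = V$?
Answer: $966$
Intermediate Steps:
$a{\left(M \right)} = -3 + \left(-5 + M\right)^{2}$
$K{\left(f \right)} = 3$ ($K{\left(f \right)} = 1 - -2 = 1 + 2 = 3$)
$a{\left(c{\left(-5,-2 \right)} \right)} 7 K{\left(5 \right)} = \left(-3 + \left(-5 - 2\right)^{2}\right) 7 \cdot 3 = \left(-3 + \left(-7\right)^{2}\right) 21 = \left(-3 + 49\right) 21 = 46 \cdot 21 = 966$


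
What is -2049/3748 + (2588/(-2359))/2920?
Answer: -1765473193/3227159180 ≈ -0.54707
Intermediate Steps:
-2049/3748 + (2588/(-2359))/2920 = -2049*1/3748 + (2588*(-1/2359))*(1/2920) = -2049/3748 - 2588/2359*1/2920 = -2049/3748 - 647/1722070 = -1765473193/3227159180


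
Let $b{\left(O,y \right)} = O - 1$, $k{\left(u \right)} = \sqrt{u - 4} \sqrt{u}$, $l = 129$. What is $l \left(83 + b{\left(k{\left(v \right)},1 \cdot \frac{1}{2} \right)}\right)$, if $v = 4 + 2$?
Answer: $10578 + 258 \sqrt{3} \approx 11025.0$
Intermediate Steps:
$v = 6$
$k{\left(u \right)} = \sqrt{u} \sqrt{-4 + u}$ ($k{\left(u \right)} = \sqrt{-4 + u} \sqrt{u} = \sqrt{u} \sqrt{-4 + u}$)
$b{\left(O,y \right)} = -1 + O$
$l \left(83 + b{\left(k{\left(v \right)},1 \cdot \frac{1}{2} \right)}\right) = 129 \left(83 - \left(1 - \sqrt{6} \sqrt{-4 + 6}\right)\right) = 129 \left(83 - \left(1 - \sqrt{6} \sqrt{2}\right)\right) = 129 \left(83 - \left(1 - 2 \sqrt{3}\right)\right) = 129 \left(82 + 2 \sqrt{3}\right) = 10578 + 258 \sqrt{3}$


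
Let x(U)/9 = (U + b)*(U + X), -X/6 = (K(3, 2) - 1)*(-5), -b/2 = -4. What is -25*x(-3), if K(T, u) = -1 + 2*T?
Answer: -131625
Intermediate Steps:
b = 8 (b = -2*(-4) = 8)
X = 120 (X = -6*((-1 + 2*3) - 1)*(-5) = -6*((-1 + 6) - 1)*(-5) = -6*(5 - 1)*(-5) = -24*(-5) = -6*(-20) = 120)
x(U) = 9*(8 + U)*(120 + U) (x(U) = 9*((U + 8)*(U + 120)) = 9*((8 + U)*(120 + U)) = 9*(8 + U)*(120 + U))
-25*x(-3) = -25*(8640 + 9*(-3)² + 1152*(-3)) = -25*(8640 + 9*9 - 3456) = -25*(8640 + 81 - 3456) = -25*5265 = -131625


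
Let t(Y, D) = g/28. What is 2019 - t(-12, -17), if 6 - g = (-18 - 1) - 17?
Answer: 4035/2 ≈ 2017.5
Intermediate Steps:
g = 42 (g = 6 - ((-18 - 1) - 17) = 6 - (-19 - 17) = 6 - 1*(-36) = 6 + 36 = 42)
t(Y, D) = 3/2 (t(Y, D) = 42/28 = 42*(1/28) = 3/2)
2019 - t(-12, -17) = 2019 - 1*3/2 = 2019 - 3/2 = 4035/2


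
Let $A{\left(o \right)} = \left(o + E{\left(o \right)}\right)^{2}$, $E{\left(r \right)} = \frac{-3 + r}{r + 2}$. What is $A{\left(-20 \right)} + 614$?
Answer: $\frac{312505}{324} \approx 964.52$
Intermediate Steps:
$E{\left(r \right)} = \frac{-3 + r}{2 + r}$
$A{\left(o \right)} = \left(o + \frac{-3 + o}{2 + o}\right)^{2}$
$A{\left(-20 \right)} + 614 = \frac{\left(-3 - 20 - 20 \left(2 - 20\right)\right)^{2}}{\left(2 - 20\right)^{2}} + 614 = \frac{\left(-3 - 20 - -360\right)^{2}}{324} + 614 = \frac{\left(-3 - 20 + 360\right)^{2}}{324} + 614 = \frac{337^{2}}{324} + 614 = \frac{1}{324} \cdot 113569 + 614 = \frac{113569}{324} + 614 = \frac{312505}{324}$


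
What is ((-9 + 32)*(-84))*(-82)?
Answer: 158424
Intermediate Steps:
((-9 + 32)*(-84))*(-82) = (23*(-84))*(-82) = -1932*(-82) = 158424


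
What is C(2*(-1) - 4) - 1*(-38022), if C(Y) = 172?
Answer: 38194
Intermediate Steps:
C(2*(-1) - 4) - 1*(-38022) = 172 - 1*(-38022) = 172 + 38022 = 38194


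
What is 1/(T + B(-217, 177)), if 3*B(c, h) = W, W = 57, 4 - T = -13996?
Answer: 1/14019 ≈ 7.1332e-5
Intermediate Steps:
T = 14000 (T = 4 - 1*(-13996) = 4 + 13996 = 14000)
B(c, h) = 19 (B(c, h) = (⅓)*57 = 19)
1/(T + B(-217, 177)) = 1/(14000 + 19) = 1/14019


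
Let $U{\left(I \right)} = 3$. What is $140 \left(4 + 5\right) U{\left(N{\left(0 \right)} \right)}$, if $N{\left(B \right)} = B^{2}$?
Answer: $3780$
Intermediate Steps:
$140 \left(4 + 5\right) U{\left(N{\left(0 \right)} \right)} = 140 \left(4 + 5\right) 3 = 140 \cdot 9 \cdot 3 = 140 \cdot 27 = 3780$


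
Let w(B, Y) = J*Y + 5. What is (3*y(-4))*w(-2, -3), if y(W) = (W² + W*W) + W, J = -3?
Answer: 1176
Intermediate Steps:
w(B, Y) = 5 - 3*Y (w(B, Y) = -3*Y + 5 = 5 - 3*Y)
y(W) = W + 2*W² (y(W) = (W² + W²) + W = 2*W² + W = W + 2*W²)
(3*y(-4))*w(-2, -3) = (3*(-4*(1 + 2*(-4))))*(5 - 3*(-3)) = (3*(-4*(1 - 8)))*(5 + 9) = (3*(-4*(-7)))*14 = (3*28)*14 = 84*14 = 1176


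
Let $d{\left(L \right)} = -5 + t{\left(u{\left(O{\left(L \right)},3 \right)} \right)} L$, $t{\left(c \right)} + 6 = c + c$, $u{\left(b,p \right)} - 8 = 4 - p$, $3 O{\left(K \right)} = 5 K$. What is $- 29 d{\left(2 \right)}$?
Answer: $-551$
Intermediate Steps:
$O{\left(K \right)} = \frac{5 K}{3}$
$u{\left(b,p \right)} = 12 - p$ ($u{\left(b,p \right)} = 8 - \left(-4 + p\right) = 12 - p$)
$t{\left(c \right)} = -6 + 2 c$ ($t{\left(c \right)} = -6 + \left(c + c\right) = -6 + 2 c$)
$d{\left(L \right)} = -5 + 12 L$ ($d{\left(L \right)} = -5 + \left(-6 + 2 \left(12 - 3\right)\right) L = -5 + \left(-6 + 2 \cdot 9\right) L = -5 + \left(-6 + 18\right) L = -5 + 12 L$)
$- 29 d{\left(2 \right)} = - 29 \left(-5 + 12 \cdot 2\right) = - 29 \left(-5 + 24\right) = \left(-29\right) 19 = -551$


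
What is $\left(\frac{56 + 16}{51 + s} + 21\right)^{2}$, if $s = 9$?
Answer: $\frac{12321}{25} \approx 492.84$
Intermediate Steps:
$\left(\frac{56 + 16}{51 + s} + 21\right)^{2} = \left(\frac{56 + 16}{51 + 9} + 21\right)^{2} = \left(\frac{72}{60} + 21\right)^{2} = \left(72 \cdot \frac{1}{60} + 21\right)^{2} = \left(\frac{6}{5} + 21\right)^{2} = \left(\frac{111}{5}\right)^{2} = \frac{12321}{25}$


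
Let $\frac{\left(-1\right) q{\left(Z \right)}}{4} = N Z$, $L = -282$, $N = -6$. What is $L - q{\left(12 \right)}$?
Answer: $-570$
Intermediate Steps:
$q{\left(Z \right)} = 24 Z$ ($q{\left(Z \right)} = - 4 \left(- 6 Z\right) = 24 Z$)
$L - q{\left(12 \right)} = -282 - 24 \cdot 12 = -282 - 288 = -570$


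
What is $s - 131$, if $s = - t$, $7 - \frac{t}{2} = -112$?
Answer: $-369$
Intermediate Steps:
$t = 238$ ($t = 14 - -224 = 14 + 224 = 238$)
$s = -238$ ($s = \left(-1\right) 238 = -238$)
$s - 131 = -238 - 131 = -369$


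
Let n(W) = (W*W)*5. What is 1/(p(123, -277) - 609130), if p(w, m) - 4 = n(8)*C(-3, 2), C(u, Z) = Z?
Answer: -1/608486 ≈ -1.6434e-6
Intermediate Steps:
n(W) = 5*W² (n(W) = W²*5 = 5*W²)
p(w, m) = 644 (p(w, m) = 4 + (5*8²)*2 = 4 + (5*64)*2 = 4 + 320*2 = 4 + 640 = 644)
1/(p(123, -277) - 609130) = 1/(644 - 609130) = 1/(-608486) = -1/608486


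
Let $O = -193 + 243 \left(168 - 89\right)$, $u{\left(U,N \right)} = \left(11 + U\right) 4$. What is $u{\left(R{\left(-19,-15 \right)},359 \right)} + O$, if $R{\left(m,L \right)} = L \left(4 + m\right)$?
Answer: $19948$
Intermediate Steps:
$u{\left(U,N \right)} = 44 + 4 U$
$O = 19004$ ($O = -193 + 243 \cdot 79 = -193 + 19197 = 19004$)
$u{\left(R{\left(-19,-15 \right)},359 \right)} + O = \left(44 + 4 \left(- 15 \left(4 - 19\right)\right)\right) + 19004 = \left(44 + 4 \left(\left(-15\right) \left(-15\right)\right)\right) + 19004 = \left(44 + 4 \cdot 225\right) + 19004 = \left(44 + 900\right) + 19004 = 944 + 19004 = 19948$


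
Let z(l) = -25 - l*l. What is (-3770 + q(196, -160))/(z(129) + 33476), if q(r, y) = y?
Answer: -393/1681 ≈ -0.23379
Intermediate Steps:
z(l) = -25 - l**2
(-3770 + q(196, -160))/(z(129) + 33476) = (-3770 - 160)/((-25 - 1*129**2) + 33476) = -3930/((-25 - 1*16641) + 33476) = -3930/((-25 - 16641) + 33476) = -3930/(-16666 + 33476) = -3930/16810 = -3930*1/16810 = -393/1681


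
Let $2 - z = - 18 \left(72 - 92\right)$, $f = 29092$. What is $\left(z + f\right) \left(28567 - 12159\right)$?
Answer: $471467472$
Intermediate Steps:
$z = -358$ ($z = 2 - - 18 \left(72 - 92\right) = 2 - \left(-18\right) \left(-20\right) = 2 - 360 = -358$)
$\left(z + f\right) \left(28567 - 12159\right) = \left(-358 + 29092\right) \left(28567 - 12159\right) = 28734 \cdot 16408 = 471467472$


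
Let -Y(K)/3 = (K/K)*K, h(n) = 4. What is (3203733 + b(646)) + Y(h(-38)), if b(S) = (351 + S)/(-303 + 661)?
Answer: 1146933115/358 ≈ 3.2037e+6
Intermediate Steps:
b(S) = 351/358 + S/358 (b(S) = (351 + S)/358 = (351 + S)*(1/358) = 351/358 + S/358)
Y(K) = -3*K (Y(K) = -3*K/K*K = -3*K)
(3203733 + b(646)) + Y(h(-38)) = (3203733 + (351/358 + (1/358)*646)) - 3*4 = (3203733 + (351/358 + 323/179)) - 12 = (3203733 + 997/358) - 12 = 1146937411/358 - 12 = 1146933115/358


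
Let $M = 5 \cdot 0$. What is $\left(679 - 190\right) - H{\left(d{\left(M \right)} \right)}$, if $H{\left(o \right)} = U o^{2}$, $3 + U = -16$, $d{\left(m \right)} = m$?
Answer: $489$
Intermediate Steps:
$M = 0$
$U = -19$ ($U = -3 - 16 = -19$)
$H{\left(o \right)} = - 19 o^{2}$
$\left(679 - 190\right) - H{\left(d{\left(M \right)} \right)} = \left(679 - 190\right) - - 19 \cdot 0^{2} = 489 - \left(-19\right) 0 = 489 - 0 = 489 + 0 = 489$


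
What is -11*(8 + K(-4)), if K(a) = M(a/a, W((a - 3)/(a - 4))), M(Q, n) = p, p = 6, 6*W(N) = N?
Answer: -154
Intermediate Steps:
W(N) = N/6
M(Q, n) = 6
K(a) = 6
-11*(8 + K(-4)) = -11*(8 + 6) = -11*14 = -154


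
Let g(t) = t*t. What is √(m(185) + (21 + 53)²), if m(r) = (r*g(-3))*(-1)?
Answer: √3811 ≈ 61.733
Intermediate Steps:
g(t) = t²
m(r) = -9*r (m(r) = (r*(-3)²)*(-1) = (r*9)*(-1) = (9*r)*(-1) = -9*r)
√(m(185) + (21 + 53)²) = √(-9*185 + (21 + 53)²) = √(-1665 + 74²) = √(-1665 + 5476) = √3811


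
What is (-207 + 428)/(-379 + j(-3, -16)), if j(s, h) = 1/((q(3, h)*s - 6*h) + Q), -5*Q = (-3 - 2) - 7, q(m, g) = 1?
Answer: -477/818 ≈ -0.58313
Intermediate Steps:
Q = 12/5 (Q = -((-3 - 2) - 7)/5 = -(-5 - 7)/5 = -⅕*(-12) = 12/5 ≈ 2.4000)
j(s, h) = 1/(12/5 + s - 6*h) (j(s, h) = 1/((1*s - 6*h) + 12/5) = 1/((s - 6*h) + 12/5) = 1/(12/5 + s - 6*h))
(-207 + 428)/(-379 + j(-3, -16)) = (-207 + 428)/(-379 + 5/(12 - 30*(-16) + 5*(-3))) = 221/(-379 + 5/(12 + 480 - 15)) = 221/(-379 + 5/477) = 221/(-180778/477) = 221*(-477/180778) = -477/818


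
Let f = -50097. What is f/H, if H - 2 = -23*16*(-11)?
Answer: -16699/1350 ≈ -12.370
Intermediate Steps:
H = 4050 (H = 2 - 23*16*(-11) = 2 - 368*(-11) = 2 + 4048 = 4050)
f/H = -50097/4050 = -50097*1/4050 = -16699/1350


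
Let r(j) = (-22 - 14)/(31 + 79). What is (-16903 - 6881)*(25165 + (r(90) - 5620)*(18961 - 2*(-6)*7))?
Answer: 27997422340248/11 ≈ 2.5452e+12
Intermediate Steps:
r(j) = -18/55 (r(j) = -36/110 = -36*1/110 = -18/55)
(-16903 - 6881)*(25165 + (r(90) - 5620)*(18961 - 2*(-6)*7)) = (-16903 - 6881)*(25165 + (-18/55 - 5620)*(18961 - 2*(-6)*7)) = -23784*(25165 - 309118*(18961 + 12*7)/55) = -23784*(25165 - 309118*(18961 + 84)/55) = -23784*(25165 - 309118/55*19045) = -23784*(25165 - 1177430462/11) = -23784*(-1177153647/11) = 27997422340248/11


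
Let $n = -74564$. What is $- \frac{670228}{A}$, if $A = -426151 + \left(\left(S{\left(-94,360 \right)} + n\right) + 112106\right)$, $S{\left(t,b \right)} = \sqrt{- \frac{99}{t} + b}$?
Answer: $\frac{24482923488088}{14195593724875} + \frac{6032052 \sqrt{39386}}{14195593724875} \approx 1.7248$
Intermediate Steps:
$S{\left(t,b \right)} = \sqrt{b - \frac{99}{t}}$
$A = -388609 + \frac{9 \sqrt{39386}}{94}$ ($A = -426151 + \left(\left(\sqrt{360 - \frac{99}{-94}} - 74564\right) + 112106\right) = -426151 + \left(\left(\sqrt{360 - - \frac{99}{94}} - 74564\right) + 112106\right) = -426151 + \left(\left(\sqrt{360 + \frac{99}{94}} - 74564\right) + 112106\right) = -426151 + \left(\left(\sqrt{\frac{33939}{94}} - 74564\right) + 112106\right) = -426151 + \left(\left(\frac{9 \sqrt{39386}}{94} - 74564\right) + 112106\right) = -426151 + \left(\left(-74564 + \frac{9 \sqrt{39386}}{94}\right) + 112106\right) = -426151 + \left(37542 + \frac{9 \sqrt{39386}}{94}\right) = -388609 + \frac{9 \sqrt{39386}}{94} \approx -3.8859 \cdot 10^{5}$)
$- \frac{670228}{A} = - \frac{670228}{-388609 + \frac{9 \sqrt{39386}}{94}}$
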